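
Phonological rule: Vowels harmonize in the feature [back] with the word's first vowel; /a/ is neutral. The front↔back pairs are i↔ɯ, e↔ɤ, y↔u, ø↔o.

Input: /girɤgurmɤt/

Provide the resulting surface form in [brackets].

/ɤ/ harmonizes with /i/ ([-back]) → [e]
/u/ harmonizes with /i/ ([-back]) → [y]
/ɤ/ harmonizes with /i/ ([-back]) → [e]

[giregyrmet]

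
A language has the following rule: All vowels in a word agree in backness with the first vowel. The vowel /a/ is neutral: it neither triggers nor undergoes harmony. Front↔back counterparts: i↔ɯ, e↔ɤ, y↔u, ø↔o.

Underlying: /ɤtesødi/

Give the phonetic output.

[ɤtɤsodɯ]

/e/ harmonizes with /ɤ/ ([+back]) → [ɤ]
/ø/ harmonizes with /ɤ/ ([+back]) → [o]
/i/ harmonizes with /ɤ/ ([+back]) → [ɯ]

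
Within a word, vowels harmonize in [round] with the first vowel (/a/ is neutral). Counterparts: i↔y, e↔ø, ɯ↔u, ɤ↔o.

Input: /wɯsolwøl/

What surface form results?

[wɯsɤlwel]

/o/ harmonizes with /ɯ/ ([-round]) → [ɤ]
/ø/ harmonizes with /ɯ/ ([-round]) → [e]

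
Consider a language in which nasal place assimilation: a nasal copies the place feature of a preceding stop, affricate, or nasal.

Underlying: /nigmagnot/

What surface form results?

[nigŋagŋot]

/m/ after /g/ (velar) → [ŋ]
/n/ after /g/ (velar) → [ŋ]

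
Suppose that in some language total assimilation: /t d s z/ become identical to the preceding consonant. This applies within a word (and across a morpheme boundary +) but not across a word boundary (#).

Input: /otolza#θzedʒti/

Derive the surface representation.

[otolla#θθedʒdʒi]

/z/ after /l/ → [l] (total assimilation)
/z/ after /θ/ → [θ] (total assimilation)
/t/ after /dʒ/ → [dʒ] (total assimilation)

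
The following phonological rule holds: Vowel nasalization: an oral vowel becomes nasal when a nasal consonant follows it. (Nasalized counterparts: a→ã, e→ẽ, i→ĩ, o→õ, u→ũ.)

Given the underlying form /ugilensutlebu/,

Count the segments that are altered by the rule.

/e/ before nasal /n/ → [ẽ]
1 segment changes.

1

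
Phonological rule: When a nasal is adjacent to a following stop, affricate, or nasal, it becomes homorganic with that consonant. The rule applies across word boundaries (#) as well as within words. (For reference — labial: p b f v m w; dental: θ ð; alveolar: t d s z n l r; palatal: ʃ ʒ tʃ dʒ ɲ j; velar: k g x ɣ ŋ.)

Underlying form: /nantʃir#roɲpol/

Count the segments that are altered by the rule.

/n/ before /tʃ/ (palatal) → [ɲ]
/ɲ/ before /p/ (labial) → [m]
2 segments change.

2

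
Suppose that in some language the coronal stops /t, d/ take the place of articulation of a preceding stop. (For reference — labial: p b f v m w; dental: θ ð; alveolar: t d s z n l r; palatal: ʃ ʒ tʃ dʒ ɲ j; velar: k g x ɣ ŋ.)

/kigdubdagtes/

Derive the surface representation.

/d/ after /g/ (velar) → [g]
/d/ after /b/ (labial) → [b]
/t/ after /g/ (velar) → [k]

[kiggubbagkes]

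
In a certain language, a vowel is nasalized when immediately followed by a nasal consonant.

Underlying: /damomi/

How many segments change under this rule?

2

/a/ before nasal /m/ → [ã]
/o/ before nasal /m/ → [õ]
2 segments change.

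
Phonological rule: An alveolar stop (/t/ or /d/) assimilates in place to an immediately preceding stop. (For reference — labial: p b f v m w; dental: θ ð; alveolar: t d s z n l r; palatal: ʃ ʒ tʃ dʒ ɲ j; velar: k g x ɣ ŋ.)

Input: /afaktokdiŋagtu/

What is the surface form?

/t/ after /k/ (velar) → [k]
/d/ after /k/ (velar) → [g]
/t/ after /g/ (velar) → [k]

[afakkokgiŋagku]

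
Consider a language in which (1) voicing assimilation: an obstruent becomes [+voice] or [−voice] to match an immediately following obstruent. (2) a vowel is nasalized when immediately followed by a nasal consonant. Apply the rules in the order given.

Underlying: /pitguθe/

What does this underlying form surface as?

Rule 1: /t/ before /g/ (voiced) → [d]
After rule 1: pidguθe
Rule 2: no segment meets the rule's conditions; no change.

[pidguθe]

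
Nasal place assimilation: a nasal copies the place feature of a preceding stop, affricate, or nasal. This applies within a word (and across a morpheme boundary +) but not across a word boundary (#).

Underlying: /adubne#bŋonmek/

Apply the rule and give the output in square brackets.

[adubme#bmonnek]

/n/ after /b/ (labial) → [m]
/ŋ/ after /b/ (labial) → [m]
/m/ after /n/ (alveolar) → [n]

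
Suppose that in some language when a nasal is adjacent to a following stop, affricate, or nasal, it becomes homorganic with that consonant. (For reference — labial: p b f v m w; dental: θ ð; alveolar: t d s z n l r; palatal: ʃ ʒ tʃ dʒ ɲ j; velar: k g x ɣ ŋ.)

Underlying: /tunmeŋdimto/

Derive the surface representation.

/n/ before /m/ (labial) → [m]
/ŋ/ before /d/ (alveolar) → [n]
/m/ before /t/ (alveolar) → [n]

[tummendinto]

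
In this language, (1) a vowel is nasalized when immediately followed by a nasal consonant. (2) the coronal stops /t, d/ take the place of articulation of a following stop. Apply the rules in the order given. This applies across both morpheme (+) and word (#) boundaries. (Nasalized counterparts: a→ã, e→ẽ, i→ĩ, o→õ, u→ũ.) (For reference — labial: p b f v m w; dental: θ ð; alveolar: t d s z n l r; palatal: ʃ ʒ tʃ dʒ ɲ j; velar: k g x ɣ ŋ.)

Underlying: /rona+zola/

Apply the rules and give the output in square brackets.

[rõna+zola]

Rule 1: /o/ before nasal /n/ → [õ]
After rule 1: rõna+zola
Rule 2: no segment meets the rule's conditions; no change.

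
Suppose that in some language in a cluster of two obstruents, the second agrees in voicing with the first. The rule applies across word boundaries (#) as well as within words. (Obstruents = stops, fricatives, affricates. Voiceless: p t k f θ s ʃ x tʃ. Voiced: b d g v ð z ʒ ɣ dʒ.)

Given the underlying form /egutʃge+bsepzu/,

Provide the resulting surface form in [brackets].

/g/ after /tʃ/ (voiceless) → [k]
/s/ after /b/ (voiced) → [z]
/z/ after /p/ (voiceless) → [s]

[egutʃke+bzepsu]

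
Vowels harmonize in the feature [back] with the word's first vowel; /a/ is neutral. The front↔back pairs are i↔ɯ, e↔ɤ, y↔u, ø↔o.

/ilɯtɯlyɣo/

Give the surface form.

/ɯ/ harmonizes with /i/ ([-back]) → [i]
/ɯ/ harmonizes with /i/ ([-back]) → [i]
/o/ harmonizes with /i/ ([-back]) → [ø]

[ilitilyɣø]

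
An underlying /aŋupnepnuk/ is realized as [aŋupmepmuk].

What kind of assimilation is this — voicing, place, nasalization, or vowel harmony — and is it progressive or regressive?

/n/→[m] /n/→[m].
Each target copies a feature from the preceding segment, so the direction is progressive.

place assimilation, progressive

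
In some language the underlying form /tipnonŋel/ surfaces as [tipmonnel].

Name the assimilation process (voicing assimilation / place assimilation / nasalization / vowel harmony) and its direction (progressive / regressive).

place assimilation, progressive

/n/→[m] /ŋ/→[n].
Each target copies a feature from the preceding segment, so the direction is progressive.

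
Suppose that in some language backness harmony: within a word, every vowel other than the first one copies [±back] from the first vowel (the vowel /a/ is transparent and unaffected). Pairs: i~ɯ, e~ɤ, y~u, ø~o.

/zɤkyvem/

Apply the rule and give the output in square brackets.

/y/ harmonizes with /ɤ/ ([+back]) → [u]
/e/ harmonizes with /ɤ/ ([+back]) → [ɤ]

[zɤkuvɤm]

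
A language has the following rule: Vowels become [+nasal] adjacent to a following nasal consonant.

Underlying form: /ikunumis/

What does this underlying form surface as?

/u/ before nasal /n/ → [ũ]
/u/ before nasal /m/ → [ũ]

[ikũnũmis]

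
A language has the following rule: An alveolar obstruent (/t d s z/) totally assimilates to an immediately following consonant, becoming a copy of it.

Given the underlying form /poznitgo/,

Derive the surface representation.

[ponniggo]

/z/ before /n/ → [n] (total assimilation)
/t/ before /g/ → [g] (total assimilation)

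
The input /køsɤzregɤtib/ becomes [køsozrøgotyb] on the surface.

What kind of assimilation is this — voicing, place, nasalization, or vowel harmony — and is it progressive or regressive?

/ɤ/→[o] /e/→[ø] /ɤ/→[o] /i/→[y].
Vowels agree with the first vowel, so the harmony is progressive.

vowel harmony, progressive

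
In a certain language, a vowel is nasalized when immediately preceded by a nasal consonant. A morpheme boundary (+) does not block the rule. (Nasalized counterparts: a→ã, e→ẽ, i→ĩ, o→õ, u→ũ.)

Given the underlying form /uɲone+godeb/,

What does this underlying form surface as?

/o/ after nasal /ɲ/ → [õ]
/e/ after nasal /n/ → [ẽ]

[uɲõnẽ+godeb]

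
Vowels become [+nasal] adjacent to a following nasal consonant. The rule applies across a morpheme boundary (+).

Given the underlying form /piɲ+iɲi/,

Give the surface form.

/i/ before nasal /ɲ/ → [ĩ]
/i/ before nasal /ɲ/ → [ĩ]

[pĩɲ+ĩɲi]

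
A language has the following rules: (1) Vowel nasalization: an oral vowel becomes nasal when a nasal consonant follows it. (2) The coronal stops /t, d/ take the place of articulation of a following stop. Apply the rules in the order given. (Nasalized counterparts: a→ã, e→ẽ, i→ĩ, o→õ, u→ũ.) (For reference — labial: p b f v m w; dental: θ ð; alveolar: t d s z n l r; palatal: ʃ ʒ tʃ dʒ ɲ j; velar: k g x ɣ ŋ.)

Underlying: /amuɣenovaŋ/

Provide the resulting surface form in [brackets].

[ãmuɣẽnovãŋ]

Rule 1: /a/ before nasal /m/ → [ã]
Rule 1: /e/ before nasal /n/ → [ẽ]
Rule 1: /a/ before nasal /ŋ/ → [ã]
After rule 1: ãmuɣẽnovãŋ
Rule 2: no segment meets the rule's conditions; no change.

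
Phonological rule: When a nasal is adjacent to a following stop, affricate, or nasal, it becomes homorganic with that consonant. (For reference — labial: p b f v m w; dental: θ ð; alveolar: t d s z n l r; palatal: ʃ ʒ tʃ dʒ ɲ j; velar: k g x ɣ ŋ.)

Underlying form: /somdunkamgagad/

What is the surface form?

[sonduŋkaŋgagad]

/m/ before /d/ (alveolar) → [n]
/n/ before /k/ (velar) → [ŋ]
/m/ before /g/ (velar) → [ŋ]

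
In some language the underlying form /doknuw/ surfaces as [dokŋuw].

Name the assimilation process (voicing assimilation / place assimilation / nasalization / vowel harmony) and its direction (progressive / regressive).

/n/→[ŋ].
Each target copies a feature from the preceding segment, so the direction is progressive.

place assimilation, progressive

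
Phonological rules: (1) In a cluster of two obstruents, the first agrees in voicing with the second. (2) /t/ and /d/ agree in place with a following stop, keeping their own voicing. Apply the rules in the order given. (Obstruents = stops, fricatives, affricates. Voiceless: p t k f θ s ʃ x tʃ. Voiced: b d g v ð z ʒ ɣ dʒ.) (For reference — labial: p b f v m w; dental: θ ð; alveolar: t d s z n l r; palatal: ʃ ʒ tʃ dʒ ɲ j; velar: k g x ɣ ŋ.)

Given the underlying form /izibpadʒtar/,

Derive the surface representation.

Rule 1: /b/ before /p/ (voiceless) → [p]
Rule 1: /dʒ/ before /t/ (voiceless) → [tʃ]
After rule 1: izippatʃtar
Rule 2: no segment meets the rule's conditions; no change.

[izippatʃtar]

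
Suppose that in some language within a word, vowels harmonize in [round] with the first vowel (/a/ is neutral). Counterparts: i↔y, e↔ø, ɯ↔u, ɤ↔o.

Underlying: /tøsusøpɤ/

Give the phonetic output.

[tøsusøpo]

/ɤ/ harmonizes with /ø/ ([+round]) → [o]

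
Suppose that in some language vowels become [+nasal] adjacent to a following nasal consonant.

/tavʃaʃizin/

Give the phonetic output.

/i/ before nasal /n/ → [ĩ]

[tavʃaʃizĩn]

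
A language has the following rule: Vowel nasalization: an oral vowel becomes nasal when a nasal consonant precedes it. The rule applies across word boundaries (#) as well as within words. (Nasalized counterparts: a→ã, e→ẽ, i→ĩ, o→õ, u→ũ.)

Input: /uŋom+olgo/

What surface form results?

/o/ after nasal /ŋ/ → [õ]
/o/ after nasal /m/ → [õ]

[uŋõm+õlgo]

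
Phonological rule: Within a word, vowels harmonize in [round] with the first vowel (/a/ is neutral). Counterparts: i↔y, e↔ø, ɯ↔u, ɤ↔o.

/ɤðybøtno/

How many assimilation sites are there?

3

/y/ harmonizes with /ɤ/ ([-round]) → [i]
/ø/ harmonizes with /ɤ/ ([-round]) → [e]
/o/ harmonizes with /ɤ/ ([-round]) → [ɤ]
3 segments change.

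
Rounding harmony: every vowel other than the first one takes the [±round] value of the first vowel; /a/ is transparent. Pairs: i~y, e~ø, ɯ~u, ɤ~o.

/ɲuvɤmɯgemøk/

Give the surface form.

[ɲuvomugømøk]

/ɤ/ harmonizes with /u/ ([+round]) → [o]
/ɯ/ harmonizes with /u/ ([+round]) → [u]
/e/ harmonizes with /u/ ([+round]) → [ø]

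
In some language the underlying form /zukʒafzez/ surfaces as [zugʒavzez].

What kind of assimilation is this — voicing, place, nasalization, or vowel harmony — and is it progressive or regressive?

voicing assimilation, regressive

/k/→[g] /f/→[v].
Each target copies a feature from the following segment, so the direction is regressive.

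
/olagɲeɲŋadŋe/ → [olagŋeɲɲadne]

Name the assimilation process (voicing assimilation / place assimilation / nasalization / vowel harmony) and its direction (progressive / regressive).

/ɲ/→[ŋ] /ŋ/→[ɲ] /ŋ/→[n].
Each target copies a feature from the preceding segment, so the direction is progressive.

place assimilation, progressive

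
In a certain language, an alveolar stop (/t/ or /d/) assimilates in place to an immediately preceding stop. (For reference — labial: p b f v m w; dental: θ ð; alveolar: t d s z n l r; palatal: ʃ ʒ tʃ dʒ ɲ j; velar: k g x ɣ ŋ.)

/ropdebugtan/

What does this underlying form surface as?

[ropbebugkan]

/d/ after /p/ (labial) → [b]
/t/ after /g/ (velar) → [k]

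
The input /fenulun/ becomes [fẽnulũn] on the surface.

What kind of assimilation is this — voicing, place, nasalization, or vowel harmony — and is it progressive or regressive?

/e/→[ẽ] /u/→[ũ].
Each target copies a feature from the following segment, so the direction is regressive.

nasalization, regressive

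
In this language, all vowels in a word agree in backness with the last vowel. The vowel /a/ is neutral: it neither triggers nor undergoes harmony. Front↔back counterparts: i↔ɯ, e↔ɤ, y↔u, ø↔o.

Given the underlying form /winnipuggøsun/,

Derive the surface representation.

/i/ harmonizes with /u/ ([+back]) → [ɯ]
/i/ harmonizes with /u/ ([+back]) → [ɯ]
/ø/ harmonizes with /u/ ([+back]) → [o]

[wɯnnɯpuggosun]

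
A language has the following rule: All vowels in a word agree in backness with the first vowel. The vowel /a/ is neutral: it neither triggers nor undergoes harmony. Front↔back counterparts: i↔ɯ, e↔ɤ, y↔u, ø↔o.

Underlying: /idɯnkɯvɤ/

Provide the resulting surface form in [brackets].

/ɯ/ harmonizes with /i/ ([-back]) → [i]
/ɯ/ harmonizes with /i/ ([-back]) → [i]
/ɤ/ harmonizes with /i/ ([-back]) → [e]

[idinkive]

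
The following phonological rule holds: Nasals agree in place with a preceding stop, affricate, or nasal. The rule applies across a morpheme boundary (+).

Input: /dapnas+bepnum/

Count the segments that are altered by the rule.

2

/n/ after /p/ (labial) → [m]
/n/ after /p/ (labial) → [m]
2 segments change.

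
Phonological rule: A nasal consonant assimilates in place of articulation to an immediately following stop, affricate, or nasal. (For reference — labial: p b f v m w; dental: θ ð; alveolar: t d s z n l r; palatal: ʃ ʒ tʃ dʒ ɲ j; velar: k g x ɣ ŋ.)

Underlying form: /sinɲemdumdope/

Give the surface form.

/n/ before /ɲ/ (palatal) → [ɲ]
/m/ before /d/ (alveolar) → [n]
/m/ before /d/ (alveolar) → [n]

[siɲɲendundope]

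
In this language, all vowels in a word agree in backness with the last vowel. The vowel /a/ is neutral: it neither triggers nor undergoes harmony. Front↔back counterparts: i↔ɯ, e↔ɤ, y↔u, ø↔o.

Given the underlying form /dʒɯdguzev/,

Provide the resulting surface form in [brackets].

/ɯ/ harmonizes with /e/ ([-back]) → [i]
/u/ harmonizes with /e/ ([-back]) → [y]

[dʒidgyzev]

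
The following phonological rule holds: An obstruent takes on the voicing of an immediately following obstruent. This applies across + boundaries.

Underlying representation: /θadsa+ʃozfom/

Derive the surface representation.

[θatsa+ʃosfom]

/d/ before /s/ (voiceless) → [t]
/z/ before /f/ (voiceless) → [s]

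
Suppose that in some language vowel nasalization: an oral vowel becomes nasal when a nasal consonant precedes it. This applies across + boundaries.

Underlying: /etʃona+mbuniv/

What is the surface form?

/a/ after nasal /n/ → [ã]
/i/ after nasal /n/ → [ĩ]

[etʃonã+mbunĩv]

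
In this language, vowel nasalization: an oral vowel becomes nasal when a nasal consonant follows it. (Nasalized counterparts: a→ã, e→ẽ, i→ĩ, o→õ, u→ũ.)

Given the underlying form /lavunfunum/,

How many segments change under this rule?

3

/u/ before nasal /n/ → [ũ]
/u/ before nasal /n/ → [ũ]
/u/ before nasal /m/ → [ũ]
3 segments change.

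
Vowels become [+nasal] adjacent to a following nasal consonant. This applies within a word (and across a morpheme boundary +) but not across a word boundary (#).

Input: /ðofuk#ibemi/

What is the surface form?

[ðofuk#ibẽmi]

/e/ before nasal /m/ → [ẽ]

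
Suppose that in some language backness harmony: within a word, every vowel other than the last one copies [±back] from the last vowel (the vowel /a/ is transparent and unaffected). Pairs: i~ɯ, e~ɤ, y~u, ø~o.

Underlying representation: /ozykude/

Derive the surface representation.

/o/ harmonizes with /e/ ([-back]) → [ø]
/u/ harmonizes with /e/ ([-back]) → [y]

[øzykyde]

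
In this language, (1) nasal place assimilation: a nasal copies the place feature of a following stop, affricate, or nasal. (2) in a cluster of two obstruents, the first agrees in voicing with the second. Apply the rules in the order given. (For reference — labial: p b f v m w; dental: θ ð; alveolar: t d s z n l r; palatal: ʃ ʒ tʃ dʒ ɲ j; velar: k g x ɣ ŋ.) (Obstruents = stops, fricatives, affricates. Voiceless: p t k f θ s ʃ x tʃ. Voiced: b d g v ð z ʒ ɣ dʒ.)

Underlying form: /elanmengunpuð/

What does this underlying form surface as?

[elammeŋgumpuð]

Rule 1: /n/ before /m/ (labial) → [m]
Rule 1: /n/ before /g/ (velar) → [ŋ]
Rule 1: /n/ before /p/ (labial) → [m]
After rule 1: elammeŋgumpuð
Rule 2: no segment meets the rule's conditions; no change.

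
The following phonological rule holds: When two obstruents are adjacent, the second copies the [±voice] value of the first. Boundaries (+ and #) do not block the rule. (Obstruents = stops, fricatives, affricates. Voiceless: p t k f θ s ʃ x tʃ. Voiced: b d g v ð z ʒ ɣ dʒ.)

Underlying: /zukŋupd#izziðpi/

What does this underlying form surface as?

[zukŋupt#izziðbi]

/d/ after /p/ (voiceless) → [t]
/p/ after /ð/ (voiced) → [b]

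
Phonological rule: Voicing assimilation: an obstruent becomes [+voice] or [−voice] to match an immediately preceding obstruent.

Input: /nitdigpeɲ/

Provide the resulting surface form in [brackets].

/d/ after /t/ (voiceless) → [t]
/p/ after /g/ (voiced) → [b]

[nittigbeɲ]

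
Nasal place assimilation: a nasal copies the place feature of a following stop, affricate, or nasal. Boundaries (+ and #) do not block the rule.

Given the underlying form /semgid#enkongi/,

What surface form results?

/m/ before /g/ (velar) → [ŋ]
/n/ before /k/ (velar) → [ŋ]
/n/ before /g/ (velar) → [ŋ]

[seŋgid#eŋkoŋgi]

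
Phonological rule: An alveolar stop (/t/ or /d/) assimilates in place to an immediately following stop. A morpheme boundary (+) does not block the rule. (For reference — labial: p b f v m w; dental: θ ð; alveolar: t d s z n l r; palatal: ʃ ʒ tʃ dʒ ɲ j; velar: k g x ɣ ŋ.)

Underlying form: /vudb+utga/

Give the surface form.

[vubb+ukga]

/d/ before /b/ (labial) → [b]
/t/ before /g/ (velar) → [k]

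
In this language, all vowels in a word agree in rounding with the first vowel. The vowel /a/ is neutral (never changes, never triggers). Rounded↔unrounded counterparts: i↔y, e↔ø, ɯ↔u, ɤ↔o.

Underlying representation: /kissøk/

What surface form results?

/ø/ harmonizes with /i/ ([-round]) → [e]

[kissek]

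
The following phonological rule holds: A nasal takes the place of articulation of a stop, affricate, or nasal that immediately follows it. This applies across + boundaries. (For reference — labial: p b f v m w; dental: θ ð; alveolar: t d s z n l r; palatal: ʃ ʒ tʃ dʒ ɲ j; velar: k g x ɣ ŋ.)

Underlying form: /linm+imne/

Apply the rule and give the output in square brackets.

/n/ before /m/ (labial) → [m]
/m/ before /n/ (alveolar) → [n]

[limm+inne]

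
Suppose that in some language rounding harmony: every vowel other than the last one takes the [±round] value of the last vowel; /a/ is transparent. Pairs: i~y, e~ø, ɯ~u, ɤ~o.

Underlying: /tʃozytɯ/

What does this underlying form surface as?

[tʃɤzitɯ]

/o/ harmonizes with /ɯ/ ([-round]) → [ɤ]
/y/ harmonizes with /ɯ/ ([-round]) → [i]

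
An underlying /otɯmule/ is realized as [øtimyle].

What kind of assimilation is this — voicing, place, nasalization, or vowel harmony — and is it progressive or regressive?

/o/→[ø] /ɯ/→[i] /u/→[y].
Vowels agree with the last vowel, so the harmony is regressive.

vowel harmony, regressive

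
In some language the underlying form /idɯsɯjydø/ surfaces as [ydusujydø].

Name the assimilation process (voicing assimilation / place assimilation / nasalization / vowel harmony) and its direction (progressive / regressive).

/i/→[y] /ɯ/→[u] /ɯ/→[u].
Vowels agree with the last vowel, so the harmony is regressive.

vowel harmony, regressive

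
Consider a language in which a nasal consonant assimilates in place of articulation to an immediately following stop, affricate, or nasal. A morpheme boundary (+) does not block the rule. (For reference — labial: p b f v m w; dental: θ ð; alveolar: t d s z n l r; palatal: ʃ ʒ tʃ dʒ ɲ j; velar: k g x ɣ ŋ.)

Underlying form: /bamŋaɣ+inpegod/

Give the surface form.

/m/ before /ŋ/ (velar) → [ŋ]
/n/ before /p/ (labial) → [m]

[baŋŋaɣ+impegod]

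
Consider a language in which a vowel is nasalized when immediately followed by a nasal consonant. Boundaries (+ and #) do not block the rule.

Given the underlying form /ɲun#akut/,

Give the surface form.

[ɲũn#akut]

/u/ before nasal /n/ → [ũ]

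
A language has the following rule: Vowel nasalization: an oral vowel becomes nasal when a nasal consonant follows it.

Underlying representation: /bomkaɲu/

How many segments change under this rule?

2

/o/ before nasal /m/ → [õ]
/a/ before nasal /ɲ/ → [ã]
2 segments change.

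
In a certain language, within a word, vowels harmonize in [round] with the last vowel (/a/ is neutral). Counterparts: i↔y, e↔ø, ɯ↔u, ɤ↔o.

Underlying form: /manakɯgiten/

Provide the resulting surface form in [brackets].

[manakɯgiten]

no segment meets the rule's conditions; no change.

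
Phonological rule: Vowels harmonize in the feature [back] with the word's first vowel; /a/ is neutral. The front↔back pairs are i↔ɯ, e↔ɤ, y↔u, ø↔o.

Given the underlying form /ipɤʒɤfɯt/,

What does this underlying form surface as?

[ipeʒefit]

/ɤ/ harmonizes with /i/ ([-back]) → [e]
/ɤ/ harmonizes with /i/ ([-back]) → [e]
/ɯ/ harmonizes with /i/ ([-back]) → [i]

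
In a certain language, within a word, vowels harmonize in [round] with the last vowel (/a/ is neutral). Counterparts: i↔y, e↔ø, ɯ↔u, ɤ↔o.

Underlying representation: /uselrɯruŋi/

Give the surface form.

[ɯselrɯrɯŋi]

/u/ harmonizes with /i/ ([-round]) → [ɯ]
/u/ harmonizes with /i/ ([-round]) → [ɯ]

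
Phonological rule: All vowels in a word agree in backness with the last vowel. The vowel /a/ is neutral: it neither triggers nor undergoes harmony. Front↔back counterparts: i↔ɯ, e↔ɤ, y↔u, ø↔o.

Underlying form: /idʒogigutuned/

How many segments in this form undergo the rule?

3

/o/ harmonizes with /e/ ([-back]) → [ø]
/u/ harmonizes with /e/ ([-back]) → [y]
/u/ harmonizes with /e/ ([-back]) → [y]
3 segments change.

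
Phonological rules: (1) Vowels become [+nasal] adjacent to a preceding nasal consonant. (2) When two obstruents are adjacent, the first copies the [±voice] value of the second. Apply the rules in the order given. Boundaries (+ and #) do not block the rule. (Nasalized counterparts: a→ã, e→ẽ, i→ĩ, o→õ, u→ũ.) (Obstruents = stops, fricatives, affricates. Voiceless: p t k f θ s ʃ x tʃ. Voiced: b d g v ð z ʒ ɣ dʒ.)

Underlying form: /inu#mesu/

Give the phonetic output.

[inũ#mẽsu]

Rule 1: /u/ after nasal /n/ → [ũ]
Rule 1: /e/ after nasal /m/ → [ẽ]
After rule 1: inũ#mẽsu
Rule 2: no segment meets the rule's conditions; no change.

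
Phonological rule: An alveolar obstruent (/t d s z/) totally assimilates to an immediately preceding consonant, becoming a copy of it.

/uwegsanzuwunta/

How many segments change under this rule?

/s/ after /g/ → [g] (total assimilation)
/z/ after /n/ → [n] (total assimilation)
/t/ after /n/ → [n] (total assimilation)
3 segments change.

3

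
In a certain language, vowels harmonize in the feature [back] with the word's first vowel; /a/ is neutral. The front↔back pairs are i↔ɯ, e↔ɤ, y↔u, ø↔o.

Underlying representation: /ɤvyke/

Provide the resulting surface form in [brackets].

[ɤvukɤ]

/y/ harmonizes with /ɤ/ ([+back]) → [u]
/e/ harmonizes with /ɤ/ ([+back]) → [ɤ]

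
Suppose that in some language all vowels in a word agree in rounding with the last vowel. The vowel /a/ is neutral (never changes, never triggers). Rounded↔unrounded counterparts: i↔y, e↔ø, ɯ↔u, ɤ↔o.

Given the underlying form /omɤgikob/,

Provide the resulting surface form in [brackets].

/ɤ/ harmonizes with /o/ ([+round]) → [o]
/i/ harmonizes with /o/ ([+round]) → [y]

[omogykob]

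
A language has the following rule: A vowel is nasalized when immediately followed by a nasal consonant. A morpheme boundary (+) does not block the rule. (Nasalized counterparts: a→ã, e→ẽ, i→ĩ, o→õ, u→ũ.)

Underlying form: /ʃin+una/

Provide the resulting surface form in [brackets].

/i/ before nasal /n/ → [ĩ]
/u/ before nasal /n/ → [ũ]

[ʃĩn+ũna]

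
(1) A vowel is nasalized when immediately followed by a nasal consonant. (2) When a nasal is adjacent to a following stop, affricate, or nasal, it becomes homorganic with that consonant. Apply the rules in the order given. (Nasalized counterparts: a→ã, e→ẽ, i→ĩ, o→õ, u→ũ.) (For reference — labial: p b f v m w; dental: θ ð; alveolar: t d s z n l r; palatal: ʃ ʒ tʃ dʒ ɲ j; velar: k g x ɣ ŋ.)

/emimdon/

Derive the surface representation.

Rule 1: /e/ before nasal /m/ → [ẽ]
Rule 1: /i/ before nasal /m/ → [ĩ]
Rule 1: /o/ before nasal /n/ → [õ]
After rule 1: ẽmĩmdõn
Rule 2: /m/ before /d/ (alveolar) → [n]

[ẽmĩndõn]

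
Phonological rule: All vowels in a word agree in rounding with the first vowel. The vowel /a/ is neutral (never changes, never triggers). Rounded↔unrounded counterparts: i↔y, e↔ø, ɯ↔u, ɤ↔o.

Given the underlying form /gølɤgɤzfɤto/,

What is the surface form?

/ɤ/ harmonizes with /ø/ ([+round]) → [o]
/ɤ/ harmonizes with /ø/ ([+round]) → [o]
/ɤ/ harmonizes with /ø/ ([+round]) → [o]

[gølogozfoto]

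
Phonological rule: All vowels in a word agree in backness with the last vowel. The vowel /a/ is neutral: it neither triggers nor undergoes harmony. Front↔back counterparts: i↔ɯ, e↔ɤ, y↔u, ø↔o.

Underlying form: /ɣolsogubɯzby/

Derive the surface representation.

[ɣølsøgybizby]

/o/ harmonizes with /y/ ([-back]) → [ø]
/o/ harmonizes with /y/ ([-back]) → [ø]
/u/ harmonizes with /y/ ([-back]) → [y]
/ɯ/ harmonizes with /y/ ([-back]) → [i]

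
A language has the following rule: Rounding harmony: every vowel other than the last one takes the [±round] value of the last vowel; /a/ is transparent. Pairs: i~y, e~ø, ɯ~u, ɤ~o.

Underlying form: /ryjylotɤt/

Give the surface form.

[rijilɤtɤt]

/y/ harmonizes with /ɤ/ ([-round]) → [i]
/y/ harmonizes with /ɤ/ ([-round]) → [i]
/o/ harmonizes with /ɤ/ ([-round]) → [ɤ]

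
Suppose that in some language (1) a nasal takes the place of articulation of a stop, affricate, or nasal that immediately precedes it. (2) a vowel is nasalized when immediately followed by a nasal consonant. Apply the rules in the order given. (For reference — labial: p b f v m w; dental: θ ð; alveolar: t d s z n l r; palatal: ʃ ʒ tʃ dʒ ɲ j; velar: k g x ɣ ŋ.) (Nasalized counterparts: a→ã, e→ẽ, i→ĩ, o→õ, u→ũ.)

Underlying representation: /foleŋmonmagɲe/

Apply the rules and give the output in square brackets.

Rule 1: /m/ after /ŋ/ (velar) → [ŋ]
Rule 1: /m/ after /n/ (alveolar) → [n]
Rule 1: /ɲ/ after /g/ (velar) → [ŋ]
After rule 1: foleŋŋonnagŋe
Rule 2: /e/ before nasal /ŋ/ → [ẽ]
Rule 2: /o/ before nasal /n/ → [õ]

[folẽŋŋõnnagŋe]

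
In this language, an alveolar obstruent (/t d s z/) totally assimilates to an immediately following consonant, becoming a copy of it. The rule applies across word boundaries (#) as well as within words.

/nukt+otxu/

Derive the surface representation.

/t/ before /x/ → [x] (total assimilation)

[nukt+oxxu]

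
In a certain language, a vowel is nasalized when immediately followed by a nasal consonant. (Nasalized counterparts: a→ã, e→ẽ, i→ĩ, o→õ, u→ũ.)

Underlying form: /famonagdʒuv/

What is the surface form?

/a/ before nasal /m/ → [ã]
/o/ before nasal /n/ → [õ]

[fãmõnagdʒuv]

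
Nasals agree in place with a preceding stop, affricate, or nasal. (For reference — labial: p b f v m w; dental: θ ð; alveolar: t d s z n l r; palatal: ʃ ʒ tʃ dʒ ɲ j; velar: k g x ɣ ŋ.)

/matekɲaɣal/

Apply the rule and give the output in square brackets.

/ɲ/ after /k/ (velar) → [ŋ]

[matekŋaɣal]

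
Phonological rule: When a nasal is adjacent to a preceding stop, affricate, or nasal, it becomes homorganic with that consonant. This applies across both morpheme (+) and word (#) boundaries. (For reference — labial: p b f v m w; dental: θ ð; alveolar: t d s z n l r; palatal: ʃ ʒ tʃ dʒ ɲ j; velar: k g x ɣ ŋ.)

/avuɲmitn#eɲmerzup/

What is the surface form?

[avuɲɲitn#eɲɲerzup]

/m/ after /ɲ/ (palatal) → [ɲ]
/m/ after /ɲ/ (palatal) → [ɲ]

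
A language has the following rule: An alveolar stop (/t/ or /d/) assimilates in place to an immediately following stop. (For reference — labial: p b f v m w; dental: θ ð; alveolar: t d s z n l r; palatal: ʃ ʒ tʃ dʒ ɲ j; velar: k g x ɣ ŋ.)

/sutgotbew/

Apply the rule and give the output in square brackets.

/t/ before /g/ (velar) → [k]
/t/ before /b/ (labial) → [p]

[sukgopbew]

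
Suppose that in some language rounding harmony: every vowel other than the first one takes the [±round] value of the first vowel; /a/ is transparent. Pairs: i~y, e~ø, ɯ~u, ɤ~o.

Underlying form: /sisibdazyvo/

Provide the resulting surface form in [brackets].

[sisibdazivɤ]

/y/ harmonizes with /i/ ([-round]) → [i]
/o/ harmonizes with /i/ ([-round]) → [ɤ]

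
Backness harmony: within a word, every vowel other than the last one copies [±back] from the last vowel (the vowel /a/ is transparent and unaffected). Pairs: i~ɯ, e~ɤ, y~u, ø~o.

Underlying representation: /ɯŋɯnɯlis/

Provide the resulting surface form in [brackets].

[iŋinilis]

/ɯ/ harmonizes with /i/ ([-back]) → [i]
/ɯ/ harmonizes with /i/ ([-back]) → [i]
/ɯ/ harmonizes with /i/ ([-back]) → [i]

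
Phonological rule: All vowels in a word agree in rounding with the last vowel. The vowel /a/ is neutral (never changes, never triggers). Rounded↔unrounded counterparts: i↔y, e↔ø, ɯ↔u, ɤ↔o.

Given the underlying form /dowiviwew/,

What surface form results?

/o/ harmonizes with /e/ ([-round]) → [ɤ]

[dɤwiviwew]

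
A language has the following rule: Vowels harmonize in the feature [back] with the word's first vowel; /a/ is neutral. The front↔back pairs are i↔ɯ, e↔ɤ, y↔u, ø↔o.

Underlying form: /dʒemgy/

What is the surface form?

[dʒemgy]

no segment meets the rule's conditions; no change.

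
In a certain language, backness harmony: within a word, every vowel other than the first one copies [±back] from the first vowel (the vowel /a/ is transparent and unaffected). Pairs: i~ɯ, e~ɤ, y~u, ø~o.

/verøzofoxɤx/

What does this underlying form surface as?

/o/ harmonizes with /e/ ([-back]) → [ø]
/o/ harmonizes with /e/ ([-back]) → [ø]
/ɤ/ harmonizes with /e/ ([-back]) → [e]

[verøzøføxex]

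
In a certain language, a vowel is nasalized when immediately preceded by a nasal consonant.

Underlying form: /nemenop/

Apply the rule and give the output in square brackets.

[nẽmẽnõp]

/e/ after nasal /n/ → [ẽ]
/e/ after nasal /m/ → [ẽ]
/o/ after nasal /n/ → [õ]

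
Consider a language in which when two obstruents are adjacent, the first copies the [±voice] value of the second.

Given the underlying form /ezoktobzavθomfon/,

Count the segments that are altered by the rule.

1

/v/ before /θ/ (voiceless) → [f]
1 segment changes.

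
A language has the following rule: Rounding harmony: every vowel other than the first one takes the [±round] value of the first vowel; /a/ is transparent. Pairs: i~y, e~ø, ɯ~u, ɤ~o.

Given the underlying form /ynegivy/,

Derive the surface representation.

[ynøgyvy]

/e/ harmonizes with /y/ ([+round]) → [ø]
/i/ harmonizes with /y/ ([+round]) → [y]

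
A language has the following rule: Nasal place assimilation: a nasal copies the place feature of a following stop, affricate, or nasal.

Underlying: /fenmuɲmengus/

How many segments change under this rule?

3

/n/ before /m/ (labial) → [m]
/ɲ/ before /m/ (labial) → [m]
/n/ before /g/ (velar) → [ŋ]
3 segments change.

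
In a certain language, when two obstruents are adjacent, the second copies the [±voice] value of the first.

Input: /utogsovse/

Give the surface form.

/s/ after /g/ (voiced) → [z]
/s/ after /v/ (voiced) → [z]

[utogzovze]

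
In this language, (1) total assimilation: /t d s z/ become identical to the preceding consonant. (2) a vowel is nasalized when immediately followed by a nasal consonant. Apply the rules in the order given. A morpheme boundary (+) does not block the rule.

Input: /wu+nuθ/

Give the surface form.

Rule 1: no segment meets the rule's conditions; no change.
After rule 1: wu+nuθ
Rule 2: /u/ before nasal /n/ → [ũ]

[wũ+nuθ]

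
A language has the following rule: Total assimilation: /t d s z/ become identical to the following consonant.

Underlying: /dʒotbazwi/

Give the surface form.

/t/ before /b/ → [b] (total assimilation)
/z/ before /w/ → [w] (total assimilation)

[dʒobbawwi]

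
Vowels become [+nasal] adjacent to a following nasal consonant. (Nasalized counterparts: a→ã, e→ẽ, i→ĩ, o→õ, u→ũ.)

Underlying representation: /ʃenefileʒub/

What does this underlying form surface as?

[ʃẽnefileʒub]

/e/ before nasal /n/ → [ẽ]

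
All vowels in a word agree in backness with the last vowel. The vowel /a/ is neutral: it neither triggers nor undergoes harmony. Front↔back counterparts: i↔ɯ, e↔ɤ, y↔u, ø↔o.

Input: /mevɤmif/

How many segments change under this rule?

/ɤ/ harmonizes with /i/ ([-back]) → [e]
1 segment changes.

1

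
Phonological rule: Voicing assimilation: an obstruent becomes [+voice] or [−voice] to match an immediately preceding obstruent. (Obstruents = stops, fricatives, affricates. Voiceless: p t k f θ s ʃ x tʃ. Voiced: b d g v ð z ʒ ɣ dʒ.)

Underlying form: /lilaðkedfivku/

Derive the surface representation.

/k/ after /ð/ (voiced) → [g]
/f/ after /d/ (voiced) → [v]
/k/ after /v/ (voiced) → [g]

[lilaðgedvivgu]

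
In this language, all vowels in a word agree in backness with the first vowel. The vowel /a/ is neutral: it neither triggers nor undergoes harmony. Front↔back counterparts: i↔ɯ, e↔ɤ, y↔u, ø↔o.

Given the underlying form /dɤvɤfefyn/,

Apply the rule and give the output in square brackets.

[dɤvɤfɤfun]

/e/ harmonizes with /ɤ/ ([+back]) → [ɤ]
/y/ harmonizes with /ɤ/ ([+back]) → [u]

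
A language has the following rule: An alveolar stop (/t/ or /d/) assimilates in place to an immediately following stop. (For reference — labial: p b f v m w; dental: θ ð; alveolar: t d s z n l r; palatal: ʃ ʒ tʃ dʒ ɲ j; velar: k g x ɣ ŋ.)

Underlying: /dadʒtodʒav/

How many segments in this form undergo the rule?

0

No segment meets the rule's conditions.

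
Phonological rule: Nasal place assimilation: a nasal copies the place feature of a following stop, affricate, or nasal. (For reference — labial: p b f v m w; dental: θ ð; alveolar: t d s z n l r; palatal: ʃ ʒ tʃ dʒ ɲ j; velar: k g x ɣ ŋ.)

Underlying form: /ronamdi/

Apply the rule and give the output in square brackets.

/m/ before /d/ (alveolar) → [n]

[ronandi]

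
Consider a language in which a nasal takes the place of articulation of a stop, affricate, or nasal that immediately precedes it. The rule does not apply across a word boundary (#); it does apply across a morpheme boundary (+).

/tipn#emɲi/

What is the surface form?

[tipm#emmi]

/n/ after /p/ (labial) → [m]
/ɲ/ after /m/ (labial) → [m]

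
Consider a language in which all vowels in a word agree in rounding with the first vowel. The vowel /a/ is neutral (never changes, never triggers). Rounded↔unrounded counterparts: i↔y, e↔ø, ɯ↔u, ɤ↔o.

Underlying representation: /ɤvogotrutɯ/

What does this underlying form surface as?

[ɤvɤgɤtrɯtɯ]

/o/ harmonizes with /ɤ/ ([-round]) → [ɤ]
/o/ harmonizes with /ɤ/ ([-round]) → [ɤ]
/u/ harmonizes with /ɤ/ ([-round]) → [ɯ]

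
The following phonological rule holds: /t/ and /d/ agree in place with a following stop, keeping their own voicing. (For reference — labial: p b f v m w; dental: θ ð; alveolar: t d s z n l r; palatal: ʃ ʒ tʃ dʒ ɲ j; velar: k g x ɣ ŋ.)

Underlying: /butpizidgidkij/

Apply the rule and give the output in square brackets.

/t/ before /p/ (labial) → [p]
/d/ before /g/ (velar) → [g]
/d/ before /k/ (velar) → [g]

[buppiziggigkij]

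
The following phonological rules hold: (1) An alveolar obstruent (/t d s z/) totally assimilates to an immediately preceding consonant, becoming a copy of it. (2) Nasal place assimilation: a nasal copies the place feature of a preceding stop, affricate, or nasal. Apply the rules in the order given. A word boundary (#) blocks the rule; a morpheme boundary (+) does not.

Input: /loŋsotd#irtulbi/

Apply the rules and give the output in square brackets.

Rule 1: /s/ after /ŋ/ → [ŋ] (total assimilation)
Rule 1: /d/ after /t/ → [t] (total assimilation)
Rule 1: /t/ after /r/ → [r] (total assimilation)
After rule 1: loŋŋott#irrulbi
Rule 2: no segment meets the rule's conditions; no change.

[loŋŋott#irrulbi]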